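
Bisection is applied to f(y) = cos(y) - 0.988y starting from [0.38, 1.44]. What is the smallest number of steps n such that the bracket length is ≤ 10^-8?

27

Initial width b − a = 1.44 − 0.38 = 1.060000.
After n steps the width is (b−a)/2^n; need (b−a)/2^n ≤ 10^-8.
So n ≥ log₂(1.060000/10^-8) = log₂(106000000.0000) ≈ 26.6595.
Hence n = 27.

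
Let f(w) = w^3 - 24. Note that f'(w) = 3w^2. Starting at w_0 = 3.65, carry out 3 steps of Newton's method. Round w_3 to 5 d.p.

w_0 = 3.650000: f = 24.627125, f' = 39.967500 → w_1 = 3.650000 - (24.627125)/(39.967500) = 3.033821
w_1 = 3.033821: f = 3.923507, f' = 27.612214 → w_2 = 3.033821 - (3.923507)/(27.612214) = 2.891728
w_2 = 2.891728: f = 0.180894, f' = 25.086274 → w_3 = 2.891728 - (0.180894)/(25.086274) = 2.884517

2.88452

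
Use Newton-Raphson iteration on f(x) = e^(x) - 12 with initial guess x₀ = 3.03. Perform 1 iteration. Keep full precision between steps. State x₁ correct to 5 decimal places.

Newton update: x ← x − f(x)/f'(x).
f'(x) = e^(x)
x_0 = 3.030000: f = 8.697233, f' = 20.697233 → x_1 = 3.030000 - (8.697233)/(20.697233) = 2.609788

2.60979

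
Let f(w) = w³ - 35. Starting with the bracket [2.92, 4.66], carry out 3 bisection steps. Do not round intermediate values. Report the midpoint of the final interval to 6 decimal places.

f(2.920000) = -10.102912, f(4.660000) = 66.194696 (opposite signs)
step 1: m = 3.790000, f(m) = 19.439939 > 0 → root in [2.920000, 3.790000]
step 2: m = 3.355000, f(m) = 2.763964 > 0 → root in [2.920000, 3.355000]
step 3: m = 3.137500, f(m) = -4.114744 < 0 → root in [3.137500, 3.355000]
Midpoint of [3.137500, 3.355000] = 3.246250

3.246250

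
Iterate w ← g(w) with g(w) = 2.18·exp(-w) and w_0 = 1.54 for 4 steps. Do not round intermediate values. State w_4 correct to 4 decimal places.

w_1 = g(1.540000) = 0.467351
w_2 = g(0.467351) = 1.366119
w_3 = g(1.366119) = 0.556107
w_4 = g(0.556107) = 1.250093

1.2501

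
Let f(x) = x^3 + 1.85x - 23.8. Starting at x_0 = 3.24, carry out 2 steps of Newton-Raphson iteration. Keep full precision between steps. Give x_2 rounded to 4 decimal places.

f'(x) = 3x^2 + 1.85
x_0 = 3.240000: f = 16.206224, f' = 33.342800 → x_1 = 3.240000 - (16.206224)/(33.342800) = 2.753951
x_1 = 2.753951: f = 2.181459, f' = 24.602744 → x_2 = 2.753951 - (2.181459)/(24.602744) = 2.665284

2.6653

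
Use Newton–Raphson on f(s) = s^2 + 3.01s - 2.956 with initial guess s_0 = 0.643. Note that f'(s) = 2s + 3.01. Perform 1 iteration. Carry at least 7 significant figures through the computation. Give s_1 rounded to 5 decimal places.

Newton update: s ← s − f(s)/f'(s).
s_0 = 0.643000: f = -0.607121, f' = 4.296000 → s_1 = 0.643000 - (-0.607121)/(4.296000) = 0.784322

0.78432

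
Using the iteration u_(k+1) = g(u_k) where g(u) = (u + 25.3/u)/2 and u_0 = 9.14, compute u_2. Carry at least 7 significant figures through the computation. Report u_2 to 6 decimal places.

5.101626

u_1 = g(9.140000) = 5.954026
u_2 = g(5.954026) = 5.101626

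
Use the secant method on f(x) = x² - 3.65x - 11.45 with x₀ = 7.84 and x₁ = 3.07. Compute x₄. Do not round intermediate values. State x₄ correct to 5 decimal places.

Secant update: x_(k+1) = x_k − f(x_k)·(x_k − x_(k-1))/(f(x_k) − f(x_(k-1))).
f(x_0) = 21.399600, f(x_1) = -13.230600
x_2 = 3.070000 - (-13.230600)·(3.070000 - 7.840000)/(-13.230600 - (21.399600)) = 4.892397; f(x_2) = -5.371703
x_3 = 4.892397 - (-5.371703)·(4.892397 - 3.070000)/(-5.371703 - (-13.230600)) = 6.138039; f(x_3) = 3.821678
x_4 = 6.138039 - (3.821678)·(6.138039 - 4.892397)/(3.821678 - (-5.371703)) = 5.620227; f(x_4) = -0.376879

5.62023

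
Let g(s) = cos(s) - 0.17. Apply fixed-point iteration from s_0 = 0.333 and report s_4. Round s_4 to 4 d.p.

s_1 = g(0.333000) = 0.775066
s_2 = g(0.775066) = 0.544375
s_3 = g(0.544375) = 0.685451
s_4 = g(0.685451) = 0.604134

0.6041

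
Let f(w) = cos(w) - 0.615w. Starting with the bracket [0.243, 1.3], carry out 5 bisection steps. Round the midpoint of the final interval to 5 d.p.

0.95317

f(0.243000) = 0.821175, f(1.300000) = -0.532001 (opposite signs)
step 1: m = 0.771500, f(m) = 0.242393 > 0 → root in [0.771500, 1.300000]
step 2: m = 1.035750, f(m) = -0.127105 < 0 → root in [0.771500, 1.035750]
step 3: m = 0.903625, f(m) = 0.063037 > 0 → root in [0.903625, 1.035750]
step 4: m = 0.969688, f(m) = -0.030801 < 0 → root in [0.903625, 0.969688]
step 5: m = 0.936656, f(m) = 0.016441 > 0 → root in [0.936656, 0.969688]
Midpoint of [0.936656, 0.969688] = 0.953172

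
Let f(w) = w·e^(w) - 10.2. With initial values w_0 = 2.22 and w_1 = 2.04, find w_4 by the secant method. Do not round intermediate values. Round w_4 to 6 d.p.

1.758773

f(w_0) = 10.240275, f(w_1) = 5.488843
w_2 = 2.040000 - (5.488843)·(2.040000 - 2.220000)/(5.488843 - (10.240275)) = 1.832064; f(w_2) = 1.244484
w_3 = 1.832064 - (1.244484)·(1.832064 - 2.040000)/(1.244484 - (5.488843)) = 1.771096; f(w_3) = 0.209245
w_4 = 1.771096 - (0.209245)·(1.771096 - 1.832064)/(0.209245 - (1.244484)) = 1.758773; f(w_4) = 0.010218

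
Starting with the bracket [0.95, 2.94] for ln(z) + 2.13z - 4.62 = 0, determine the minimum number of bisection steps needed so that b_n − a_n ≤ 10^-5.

18

Initial width b − a = 2.94 − 0.95 = 1.990000.
After n steps the width is (b−a)/2^n; need (b−a)/2^n ≤ 10^-5.
So n ≥ log₂(1.990000/10^-5) = log₂(199000.0000) ≈ 17.6024.
Hence n = 18.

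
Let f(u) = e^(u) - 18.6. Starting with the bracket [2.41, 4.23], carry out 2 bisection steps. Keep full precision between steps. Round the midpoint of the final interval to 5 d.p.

f(2.410000) = -7.466039, f(4.230000) = 50.117232 (opposite signs)
step 1: m = 3.320000, f(m) = 9.060351 > 0 → root in [2.410000, 3.320000]
step 2: m = 2.865000, f(m) = -1.050947 < 0 → root in [2.865000, 3.320000]
Midpoint of [2.865000, 3.320000] = 3.092500

3.09250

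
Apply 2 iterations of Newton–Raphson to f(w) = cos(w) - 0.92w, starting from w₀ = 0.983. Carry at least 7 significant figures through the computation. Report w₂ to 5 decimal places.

f'(w) = -sin(w) - 0.92
w_0 = 0.983000: f = -0.349831, f' = -1.752165 → w_1 = 0.983000 - (-0.349831)/(-1.752165) = 0.783343
w_1 = 0.783343: f = -0.012118, f' = -1.625652 → w_2 = 0.783343 - (-0.012118)/(-1.625652) = 0.775889

0.77589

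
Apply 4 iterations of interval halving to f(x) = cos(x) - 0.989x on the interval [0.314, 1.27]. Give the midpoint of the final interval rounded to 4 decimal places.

0.7621

f(0.314000) = 0.640560, f(1.270000) = -0.959749 (opposite signs)
step 1: m = 0.792000, f(m) = -0.080865 < 0 → root in [0.314000, 0.792000]
step 2: m = 0.553000, f(m) = 0.304036 > 0 → root in [0.553000, 0.792000]
step 3: m = 0.672500, f(m) = 0.117164 > 0 → root in [0.672500, 0.792000]
step 4: m = 0.732250, f(m) = 0.019477 > 0 → root in [0.732250, 0.792000]
Midpoint of [0.732250, 0.792000] = 0.762125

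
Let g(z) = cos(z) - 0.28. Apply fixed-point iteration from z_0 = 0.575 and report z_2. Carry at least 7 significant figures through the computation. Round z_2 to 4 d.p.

z_1 = g(0.575000) = 0.559192
z_2 = g(0.559192) = 0.567684

0.5677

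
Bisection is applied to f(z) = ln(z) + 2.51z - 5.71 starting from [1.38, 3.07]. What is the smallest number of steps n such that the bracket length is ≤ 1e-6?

21

Initial width b − a = 3.07 − 1.38 = 1.690000.
After n steps the width is (b−a)/2^n; need (b−a)/2^n ≤ 1e-6.
So n ≥ log₂(1.690000/1e-6) = log₂(1690000.0000) ≈ 20.6886.
Hence n = 21.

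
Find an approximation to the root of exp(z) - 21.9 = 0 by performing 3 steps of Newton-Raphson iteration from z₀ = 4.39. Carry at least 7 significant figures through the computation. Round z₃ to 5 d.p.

Newton update: z ← z − f(z)/f'(z).
f'(z) = exp(z)
z_0 = 4.390000: f = 58.740419, f' = 80.640419 → z_1 = 4.390000 - (58.740419)/(80.640419) = 3.661576
z_1 = 3.661576: f = 17.022635, f' = 38.922635 → z_2 = 3.661576 - (17.022635)/(38.922635) = 3.224231
z_2 = 3.224231: f = 3.234228, f' = 25.134228 → z_3 = 3.224231 - (3.234228)/(25.134228) = 3.095552

3.09555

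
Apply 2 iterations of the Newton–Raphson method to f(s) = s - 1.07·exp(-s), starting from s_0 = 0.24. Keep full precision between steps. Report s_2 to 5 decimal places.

Newton update: s ← s − f(s)/f'(s).
f'(s) = 1 + 1.07·exp(-s)
s_0 = 0.240000: f = -0.601692, f' = 1.841692 → s_1 = 0.240000 - (-0.601692)/(1.841692) = 0.566706
s_1 = 0.566706: f = -0.040403, f' = 1.607109 → s_2 = 0.566706 - (-0.040403)/(1.607109) = 0.591846

0.59185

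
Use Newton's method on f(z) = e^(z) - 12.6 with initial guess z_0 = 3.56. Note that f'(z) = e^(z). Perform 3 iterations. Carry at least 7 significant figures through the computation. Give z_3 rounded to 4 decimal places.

2.5358

z_0 = 3.560000: f = 22.563197, f' = 35.163197 → z_1 = 3.560000 - (22.563197)/(35.163197) = 2.918329
z_1 = 2.918329: f = 5.910334, f' = 18.510334 → z_2 = 2.918329 - (5.910334)/(18.510334) = 2.599030
z_2 = 2.599030: f = 0.850685, f' = 13.450685 → z_3 = 2.599030 - (0.850685)/(13.450685) = 2.535785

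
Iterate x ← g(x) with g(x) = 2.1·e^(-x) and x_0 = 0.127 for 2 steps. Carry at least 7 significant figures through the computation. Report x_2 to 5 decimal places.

x_1 = g(0.127000) = 1.849541
x_2 = g(1.849541) = 0.330350

0.33035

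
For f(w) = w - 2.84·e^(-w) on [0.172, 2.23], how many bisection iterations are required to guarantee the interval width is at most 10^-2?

Initial width b − a = 2.23 − 0.172 = 2.058000.
After n steps the width is (b−a)/2^n; need (b−a)/2^n ≤ 10^-2.
So n ≥ log₂(2.058000/10^-2) = log₂(205.8000) ≈ 7.6851.
Hence n = 8.

8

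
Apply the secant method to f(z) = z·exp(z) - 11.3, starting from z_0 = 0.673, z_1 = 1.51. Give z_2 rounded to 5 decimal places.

2.18744

f(z_0) = -9.980847, f(z_1) = -4.464637
z_2 = 1.510000 - (-4.464637)·(1.510000 - 0.673000)/(-4.464637 - (-9.980847)) = 2.187440; f(z_2) = 8.195267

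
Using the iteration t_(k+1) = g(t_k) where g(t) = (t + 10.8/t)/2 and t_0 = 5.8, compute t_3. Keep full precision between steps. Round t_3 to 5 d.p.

3.28656

t_1 = g(5.800000) = 3.831034
t_2 = g(3.831034) = 3.325058
t_3 = g(3.325058) = 3.286561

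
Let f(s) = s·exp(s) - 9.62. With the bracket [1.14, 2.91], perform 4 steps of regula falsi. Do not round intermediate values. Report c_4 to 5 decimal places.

1.63971

f(1.140000) = -6.055484, f(2.910000) = 43.798284
step 1: c = 1.354993, f(c) = -4.367054 < 0 → new bracket [1.354993, 2.910000]
step 2: c = 1.495982, f(c) = -2.942356 < 0 → new bracket [1.495982, 2.910000]
step 3: c = 1.584996, f(c) = -1.886378 < 0 → new bracket [1.584996, 2.910000]
step 4: c = 1.639707, f(c) = -1.169512 < 0 → new bracket [1.639707, 2.910000]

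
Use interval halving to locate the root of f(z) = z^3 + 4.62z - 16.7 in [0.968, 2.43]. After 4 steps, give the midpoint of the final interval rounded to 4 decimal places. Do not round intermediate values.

f(0.968000) = -11.320801, f(2.430000) = 8.875507 (opposite signs)
step 1: m = 1.699000, f(m) = -3.946285 < 0 → root in [1.699000, 2.430000]
step 2: m = 2.064500, f(m) = 1.637220 > 0 → root in [1.699000, 2.064500]
step 3: m = 1.881750, f(m) = -1.343070 < 0 → root in [1.881750, 2.064500]
step 4: m = 1.973125, f(m) = 0.097652 > 0 → root in [1.881750, 1.973125]
Midpoint of [1.881750, 1.973125] = 1.927438

1.9274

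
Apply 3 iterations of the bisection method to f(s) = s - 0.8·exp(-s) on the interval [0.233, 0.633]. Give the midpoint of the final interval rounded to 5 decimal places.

f(0.233000) = -0.400723, f(0.633000) = 0.208203 (opposite signs)
step 1: m = 0.433000, f(m) = -0.085848 < 0 → root in [0.433000, 0.633000]
step 2: m = 0.533000, f(m) = 0.063527 > 0 → root in [0.433000, 0.533000]
step 3: m = 0.483000, f(m) = -0.010544 < 0 → root in [0.483000, 0.533000]
Midpoint of [0.483000, 0.533000] = 0.508000

0.50800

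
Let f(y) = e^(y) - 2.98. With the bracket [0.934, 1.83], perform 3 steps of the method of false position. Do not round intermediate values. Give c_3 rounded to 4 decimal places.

f(0.934000) = -0.435332, f(1.830000) = 3.253887
step 1: c = 1.039729, f(c) = -0.151549 < 0 → new bracket [1.039729, 1.830000]
step 2: c = 1.074898, f(c) = -0.050306 < 0 → new bracket [1.074898, 1.830000]
step 3: c = 1.086394, f(c) = -0.016431 < 0 → new bracket [1.086394, 1.830000]

1.0864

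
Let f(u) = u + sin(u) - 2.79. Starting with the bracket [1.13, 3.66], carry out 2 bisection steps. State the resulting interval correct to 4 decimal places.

[1.7625, 2.3950]

f(1.130000) = -0.755588, f(3.660000) = 0.374503 (opposite signs)
step 1: m = 2.395000, f(m) = 0.284142 > 0 → root in [1.130000, 2.395000]
step 2: m = 1.762500, f(m) = -0.045819 < 0 → root in [1.762500, 2.395000]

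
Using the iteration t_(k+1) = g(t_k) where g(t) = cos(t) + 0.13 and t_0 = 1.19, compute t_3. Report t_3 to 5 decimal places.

0.66458

t_1 = g(1.190000) = 0.501660
t_2 = g(0.501660) = 1.006786
t_3 = g(1.006786) = 0.664580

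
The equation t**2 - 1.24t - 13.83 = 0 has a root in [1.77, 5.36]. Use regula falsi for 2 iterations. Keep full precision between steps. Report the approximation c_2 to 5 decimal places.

False-position update: c = (a·f(b) − b·f(a))/(f(b) − f(a)); replace the endpoint whose sign matches f(c).
f(1.770000) = -12.891900, f(5.360000) = 8.253200
step 1: c = 3.958778, f(c) = -3.066964 < 0 → new bracket [3.958778, 5.360000]
step 2: c = 4.338410, f(c) = -0.387829 < 0 → new bracket [4.338410, 5.360000]

4.33841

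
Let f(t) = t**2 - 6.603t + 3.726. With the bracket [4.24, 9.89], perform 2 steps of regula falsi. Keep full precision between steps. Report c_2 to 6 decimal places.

5.557331

False-position update: c = (a·f(b) − b·f(a))/(f(b) − f(a)); replace the endpoint whose sign matches f(c).
f(4.240000) = -6.293120, f(9.890000) = 36.234430
step 1: c = 5.076073, f(c) = -4.024794 < 0 → new bracket [5.076073, 9.890000]
step 2: c = 5.557331, f(c) = -2.085131 < 0 → new bracket [5.557331, 9.890000]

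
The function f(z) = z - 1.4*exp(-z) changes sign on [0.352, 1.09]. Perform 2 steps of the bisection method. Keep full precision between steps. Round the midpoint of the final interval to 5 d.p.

0.62875

f(0.352000) = -0.632592, f(1.090000) = 0.619297 (opposite signs)
step 1: m = 0.721000, f(m) = 0.040228 > 0 → root in [0.352000, 0.721000]
step 2: m = 0.536500, f(m) = -0.282208 < 0 → root in [0.536500, 0.721000]
Midpoint of [0.536500, 0.721000] = 0.628750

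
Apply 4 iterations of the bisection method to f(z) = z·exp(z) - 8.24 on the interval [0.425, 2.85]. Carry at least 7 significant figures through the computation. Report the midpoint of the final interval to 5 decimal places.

1.56172

f(0.425000) = -7.589924, f(2.850000) = 41.030178 (opposite signs)
step 1: m = 1.637500, f(m) = 0.180512 > 0 → root in [0.425000, 1.637500]
step 2: m = 1.031250, f(m) = -5.347788 < 0 → root in [1.031250, 1.637500]
step 3: m = 1.334375, f(m) = -3.172549 < 0 → root in [1.334375, 1.637500]
step 4: m = 1.485937, f(m) = -1.673484 < 0 → root in [1.485937, 1.637500]
Midpoint of [1.485937, 1.637500] = 1.561719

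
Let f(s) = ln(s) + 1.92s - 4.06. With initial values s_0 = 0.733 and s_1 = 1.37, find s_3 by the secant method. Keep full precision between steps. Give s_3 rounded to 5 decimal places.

Secant update: s_(k+1) = s_k − f(s_k)·(s_k − s_(k-1))/(f(s_k) − f(s_(k-1))).
f(s_0) = -2.963250, f(s_1) = -1.114789
s_2 = 1.370000 - (-1.114789)·(1.370000 - 0.733000)/(-1.114789 - (-2.963250)) = 1.754169; f(s_2) = -0.130001
s_3 = 1.754169 - (-0.130001)·(1.754169 - 1.370000)/(-0.130001 - (-1.114789)) = 1.804882; f(s_3) = -0.004130

1.80488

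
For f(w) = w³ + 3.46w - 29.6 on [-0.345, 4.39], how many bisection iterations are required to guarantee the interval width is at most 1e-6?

Initial width b − a = 4.39 − -0.345 = 4.735000.
After n steps the width is (b−a)/2^n; need (b−a)/2^n ≤ 1e-6.
So n ≥ log₂(4.735000/1e-6) = log₂(4735000.0000) ≈ 22.1749.
Hence n = 23.

23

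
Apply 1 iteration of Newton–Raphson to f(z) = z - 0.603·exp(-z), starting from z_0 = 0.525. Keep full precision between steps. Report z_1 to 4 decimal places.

0.4010

f'(z) = 1 + 0.603·exp(-z)
z_0 = 0.525000: f = 0.168292, f' = 1.356708 → z_1 = 0.525000 - (0.168292)/(1.356708) = 0.400956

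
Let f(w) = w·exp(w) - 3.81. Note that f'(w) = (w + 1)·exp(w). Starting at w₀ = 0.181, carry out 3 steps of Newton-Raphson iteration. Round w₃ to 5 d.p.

1.54278

w_0 = 0.181000: f = -3.593087, f' = 1.415328 → w_1 = 0.181000 - (-3.593087)/(1.415328) = 2.719695
w_1 = 2.719695: f = 37.463252, f' = 56.448944 → w_2 = 2.719695 - (37.463252)/(56.448944) = 2.056029
w_2 = 2.056029: f = 12.257605, f' = 23.882479 → w_3 = 2.056029 - (12.257605)/(23.882479) = 1.542782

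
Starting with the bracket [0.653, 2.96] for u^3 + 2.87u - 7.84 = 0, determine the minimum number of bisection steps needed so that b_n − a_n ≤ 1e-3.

12

Initial width b − a = 2.96 − 0.653 = 2.307000.
After n steps the width is (b−a)/2^n; need (b−a)/2^n ≤ 1e-3.
So n ≥ log₂(2.307000/1e-3) = log₂(2307.0000) ≈ 11.1718.
Hence n = 12.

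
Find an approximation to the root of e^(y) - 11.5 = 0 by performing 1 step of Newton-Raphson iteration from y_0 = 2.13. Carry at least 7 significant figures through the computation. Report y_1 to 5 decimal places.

f'(y) = e^(y)
y_0 = 2.130000: f = -3.085133, f' = 8.414867 → y_1 = 2.130000 - (-3.085133)/(8.414867) = 2.496629

2.49663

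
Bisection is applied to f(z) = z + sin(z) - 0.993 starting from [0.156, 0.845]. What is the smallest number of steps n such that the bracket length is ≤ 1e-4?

13

Initial width b − a = 0.845 − 0.156 = 0.689000.
After n steps the width is (b−a)/2^n; need (b−a)/2^n ≤ 1e-4.
So n ≥ log₂(0.689000/1e-4) = log₂(6890.0000) ≈ 12.7503.
Hence n = 13.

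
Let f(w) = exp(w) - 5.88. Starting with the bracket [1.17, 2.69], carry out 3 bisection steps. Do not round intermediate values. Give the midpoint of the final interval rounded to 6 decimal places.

1.835000

f(1.170000) = -2.658007, f(2.690000) = 8.851676 (opposite signs)
step 1: m = 1.930000, f(m) = 1.009510 > 0 → root in [1.170000, 1.930000]
step 2: m = 1.550000, f(m) = -1.168530 < 0 → root in [1.550000, 1.930000]
step 3: m = 1.740000, f(m) = -0.182657 < 0 → root in [1.740000, 1.930000]
Midpoint of [1.740000, 1.930000] = 1.835000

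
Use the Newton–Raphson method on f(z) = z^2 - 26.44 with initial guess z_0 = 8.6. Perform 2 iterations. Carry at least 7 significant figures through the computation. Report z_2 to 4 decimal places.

f'(z) = 2z
z_0 = 8.600000: f = 47.520000, f' = 17.200000 → z_1 = 8.600000 - (47.520000)/(17.200000) = 5.837209
z_1 = 5.837209: f = 7.633012, f' = 11.674419 → z_2 = 5.837209 - (7.633012)/(11.674419) = 5.183386

5.1834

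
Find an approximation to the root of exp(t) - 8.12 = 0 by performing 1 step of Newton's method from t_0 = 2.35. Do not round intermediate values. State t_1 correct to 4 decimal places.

2.1244

f'(t) = exp(t)
t_0 = 2.350000: f = 2.365570, f' = 10.485570 → t_1 = 2.350000 - (2.365570)/(10.485570) = 2.124398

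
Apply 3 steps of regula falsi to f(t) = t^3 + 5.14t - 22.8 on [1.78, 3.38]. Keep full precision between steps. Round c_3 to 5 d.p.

2.22769

f(1.780000) = -8.011048, f(3.380000) = 33.187672
step 1: c = 2.091118, f(c) = -2.907660 < 0 → new bracket [2.091118, 3.380000]
step 2: c = 2.194944, f(c) = -0.943228 < 0 → new bracket [2.194944, 3.380000]
step 3: c = 2.227694, f(c) = -0.294454 < 0 → new bracket [2.227694, 3.380000]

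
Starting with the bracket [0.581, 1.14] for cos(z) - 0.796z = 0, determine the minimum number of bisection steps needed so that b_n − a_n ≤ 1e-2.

Initial width b − a = 1.14 − 0.581 = 0.559000.
After n steps the width is (b−a)/2^n; need (b−a)/2^n ≤ 1e-2.
So n ≥ log₂(0.559000/1e-2) = log₂(55.9000) ≈ 5.8048.
Hence n = 6.

6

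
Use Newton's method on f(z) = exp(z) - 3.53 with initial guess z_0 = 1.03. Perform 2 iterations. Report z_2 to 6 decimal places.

1.261713

f'(z) = exp(z)
z_0 = 1.030000: f = -0.728934, f' = 2.801066 → z_1 = 1.030000 - (-0.728934)/(2.801066) = 1.290235
z_1 = 1.290235: f = 0.103639, f' = 3.633639 → z_2 = 1.290235 - (0.103639)/(3.633639) = 1.261713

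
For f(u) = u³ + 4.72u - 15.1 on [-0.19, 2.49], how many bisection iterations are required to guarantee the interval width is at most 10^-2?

9

Initial width b − a = 2.49 − -0.19 = 2.680000.
After n steps the width is (b−a)/2^n; need (b−a)/2^n ≤ 10^-2.
So n ≥ log₂(2.680000/10^-2) = log₂(268.0000) ≈ 8.0661.
Hence n = 9.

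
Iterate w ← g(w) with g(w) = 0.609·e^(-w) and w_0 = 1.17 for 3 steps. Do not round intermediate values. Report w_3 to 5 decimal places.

0.36786

w_1 = g(1.170000) = 0.189013
w_2 = g(0.189013) = 0.504115
w_3 = g(0.504115) = 0.367860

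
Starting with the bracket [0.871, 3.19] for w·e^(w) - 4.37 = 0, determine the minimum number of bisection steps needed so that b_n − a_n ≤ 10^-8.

Initial width b − a = 3.19 − 0.871 = 2.319000.
After n steps the width is (b−a)/2^n; need (b−a)/2^n ≤ 10^-8.
So n ≥ log₂(2.319000/10^-8) = log₂(231900000.0000) ≈ 27.7889.
Hence n = 28.

28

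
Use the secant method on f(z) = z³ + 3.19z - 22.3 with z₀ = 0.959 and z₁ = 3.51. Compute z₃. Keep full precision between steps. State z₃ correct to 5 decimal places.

f(z_0) = -18.358816, f(z_1) = 32.140451
z_2 = 3.510000 - (32.140451)·(3.510000 - 0.959000)/(32.140451 - (-18.358816)) = 1.886406; f(z_2) = -9.569533
z_3 = 1.886406 - (-9.569533)·(1.886406 - 3.510000)/(-9.569533 - (32.140451)) = 2.258908; f(z_3) = -3.567635

2.25891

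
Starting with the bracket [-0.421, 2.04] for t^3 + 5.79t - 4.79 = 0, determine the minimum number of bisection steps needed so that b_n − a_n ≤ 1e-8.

28

Initial width b − a = 2.04 − -0.421 = 2.461000.
After n steps the width is (b−a)/2^n; need (b−a)/2^n ≤ 1e-8.
So n ≥ log₂(2.461000/1e-8) = log₂(246100000.0000) ≈ 27.8747.
Hence n = 28.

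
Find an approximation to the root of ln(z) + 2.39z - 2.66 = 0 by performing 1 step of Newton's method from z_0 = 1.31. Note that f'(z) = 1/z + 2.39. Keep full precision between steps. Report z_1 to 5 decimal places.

1.07504

Newton update: z ← z − f(z)/f'(z).
z_0 = 1.310000: f = 0.740927, f' = 3.153359 → z_1 = 1.310000 - (0.740927)/(3.153359) = 1.075036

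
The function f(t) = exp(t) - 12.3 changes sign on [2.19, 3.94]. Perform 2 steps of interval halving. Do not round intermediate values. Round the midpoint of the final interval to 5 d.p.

2.40875

f(2.190000) = -3.364787, f(3.940000) = 39.118601 (opposite signs)
step 1: m = 3.065000, f(m) = 9.134462 > 0 → root in [2.190000, 3.065000]
step 2: m = 2.627500, f(m) = 1.539129 > 0 → root in [2.190000, 2.627500]
Midpoint of [2.190000, 2.627500] = 2.408750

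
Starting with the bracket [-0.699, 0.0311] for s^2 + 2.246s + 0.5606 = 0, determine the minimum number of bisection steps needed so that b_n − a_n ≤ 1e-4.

Initial width b − a = 0.0311 − -0.699 = 0.730100.
After n steps the width is (b−a)/2^n; need (b−a)/2^n ≤ 1e-4.
So n ≥ log₂(0.730100/1e-4) = log₂(7301.0000) ≈ 12.8339.
Hence n = 13.

13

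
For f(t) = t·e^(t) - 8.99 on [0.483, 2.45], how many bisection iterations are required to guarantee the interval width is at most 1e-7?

Initial width b − a = 2.45 − 0.483 = 1.967000.
After n steps the width is (b−a)/2^n; need (b−a)/2^n ≤ 1e-7.
So n ≥ log₂(1.967000/1e-7) = log₂(19670000.0000) ≈ 24.2295.
Hence n = 25.

25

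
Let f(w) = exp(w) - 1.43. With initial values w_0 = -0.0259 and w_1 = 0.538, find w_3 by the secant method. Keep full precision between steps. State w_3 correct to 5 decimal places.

Secant update: w_(k+1) = w_k − f(w_k)·(w_k − w_(k-1))/(f(w_k) − f(w_(k-1))).
f(w_0) = -0.455567, f(w_1) = 0.282578
w_2 = 0.538000 - (0.282578)·(0.538000 - -0.025900)/(0.282578 - (-0.455567)) = 0.322127; f(w_2) = -0.049940
w_3 = 0.322127 - (-0.049940)·(0.322127 - 0.538000)/(-0.049940 - (0.282578)) = 0.354548; f(w_3) = -0.004463

0.35455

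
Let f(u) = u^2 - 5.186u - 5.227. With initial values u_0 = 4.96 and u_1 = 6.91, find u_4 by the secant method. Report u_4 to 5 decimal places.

6.05030

f(u_0) = -6.347960, f(u_1) = 6.685840
u_2 = 6.910000 - (6.685840)·(6.910000 - 4.960000)/(6.685840 - (-6.347960)) = 5.909725; f(u_2) = -0.949986
u_3 = 5.909725 - (-0.949986)·(5.909725 - 6.910000)/(-0.949986 - (6.685840)) = 6.034171; f(u_3) = -0.108993
u_4 = 6.034171 - (-0.108993)·(6.034171 - 5.909725)/(-0.108993 - (-0.949986)) = 6.050299; f(u_4) = 0.002267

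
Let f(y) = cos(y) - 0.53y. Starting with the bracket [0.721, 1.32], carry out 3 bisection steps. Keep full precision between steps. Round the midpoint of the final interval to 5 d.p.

0.98306

f(0.721000) = 0.369016, f(1.320000) = -0.451425 (opposite signs)
step 1: m = 1.020500, f(m) = -0.017925 < 0 → root in [0.721000, 1.020500]
step 2: m = 0.870750, f(m) = 0.182756 > 0 → root in [0.870750, 1.020500]
step 3: m = 0.945625, f(m) = 0.084055 > 0 → root in [0.945625, 1.020500]
Midpoint of [0.945625, 1.020500] = 0.983062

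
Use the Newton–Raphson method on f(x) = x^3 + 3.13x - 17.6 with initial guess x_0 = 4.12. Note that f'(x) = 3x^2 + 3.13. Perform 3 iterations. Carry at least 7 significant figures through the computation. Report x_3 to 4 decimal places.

Newton update: x ← x − f(x)/f'(x).
x_0 = 4.120000: f = 65.230128, f' = 54.053200 → x_1 = 4.120000 - (65.230128)/(54.053200) = 2.913224
x_1 = 2.913224: f = 16.242544, f' = 28.590615 → x_2 = 2.913224 - (16.242544)/(28.590615) = 2.345116
x_2 = 2.345116: f = 2.637341, f' = 19.628707 → x_3 = 2.345116 - (2.637341)/(19.628707) = 2.210755

2.2108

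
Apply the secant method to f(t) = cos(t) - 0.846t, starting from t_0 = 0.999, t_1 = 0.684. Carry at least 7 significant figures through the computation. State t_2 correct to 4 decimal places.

0.8076

Secant update: t_(k+1) = t_k − f(t_k)·(t_k − t_(k-1))/(f(t_k) − f(t_(k-1))).
f(t_0) = -0.304010, f(t_1) = 0.196387
t_2 = 0.684000 - (0.196387)·(0.684000 - 0.999000)/(0.196387 - (-0.304010)) = 0.807626; f(t_2) = 0.007965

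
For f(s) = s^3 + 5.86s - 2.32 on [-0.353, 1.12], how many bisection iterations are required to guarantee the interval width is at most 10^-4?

Initial width b − a = 1.12 − -0.353 = 1.473000.
After n steps the width is (b−a)/2^n; need (b−a)/2^n ≤ 10^-4.
So n ≥ log₂(1.473000/10^-4) = log₂(14730.0000) ≈ 13.8465.
Hence n = 14.

14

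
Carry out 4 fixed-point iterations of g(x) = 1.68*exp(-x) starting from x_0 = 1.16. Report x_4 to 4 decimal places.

0.9011

x_1 = g(1.160000) = 0.526657
x_2 = g(0.526657) = 0.992168
x_3 = g(0.992168) = 0.622897
x_4 = g(0.622897) = 0.901132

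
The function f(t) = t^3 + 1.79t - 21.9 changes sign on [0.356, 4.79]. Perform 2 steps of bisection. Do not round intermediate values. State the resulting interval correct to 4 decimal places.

[2.5730, 3.6815]

f(0.356000) = -21.217642, f(4.790000) = 96.576339 (opposite signs)
step 1: m = 2.573000, f(m) = -0.260223 < 0 → root in [2.573000, 4.790000]
step 2: m = 3.681500, f(m) = 34.586883 > 0 → root in [2.573000, 3.681500]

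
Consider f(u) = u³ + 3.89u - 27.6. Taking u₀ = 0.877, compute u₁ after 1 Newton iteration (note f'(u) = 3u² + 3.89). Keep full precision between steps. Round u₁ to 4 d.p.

Newton update: u ← u − f(u)/f'(u).
u_0 = 0.877000: f = -23.513944, f' = 6.197387 → u_1 = 0.877000 - (-23.513944)/(6.197387) = 4.671171

4.6712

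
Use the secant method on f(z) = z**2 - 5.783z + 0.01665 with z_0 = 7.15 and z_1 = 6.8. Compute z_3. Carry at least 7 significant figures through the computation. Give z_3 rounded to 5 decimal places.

Secant update: z_(k+1) = z_k − f(z_k)·(z_k − z_(k-1))/(f(z_k) − f(z_(k-1))).
f(z_0) = 9.790700, f(z_1) = 6.932250
z_2 = 6.800000 - (6.932250)·(6.800000 - 7.150000)/(6.932250 - (9.790700)) = 5.951188; f(z_2) = 1.017567
z_3 = 5.951188 - (1.017567)·(5.951188 - 6.800000)/(1.017567 - (6.932250)) = 5.805157; f(z_3) = 0.145277

5.80516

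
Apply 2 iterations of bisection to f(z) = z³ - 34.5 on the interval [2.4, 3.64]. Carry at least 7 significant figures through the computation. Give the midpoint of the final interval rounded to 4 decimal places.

f(2.400000) = -20.676000, f(3.640000) = 13.728544 (opposite signs)
step 1: m = 3.020000, f(m) = -6.956392 < 0 → root in [3.020000, 3.640000]
step 2: m = 3.330000, f(m) = 2.426037 > 0 → root in [3.020000, 3.330000]
Midpoint of [3.020000, 3.330000] = 3.175000

3.1750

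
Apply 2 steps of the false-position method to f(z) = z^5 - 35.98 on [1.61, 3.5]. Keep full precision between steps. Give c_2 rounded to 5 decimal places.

1.77872

f(1.610000) = -25.162438, f(3.500000) = 489.238750
step 1: c = 1.702451, f(c) = -21.678771 < 0 → new bracket [1.702451, 3.500000]
step 2: c = 1.778723, f(c) = -18.175010 < 0 → new bracket [1.778723, 3.500000]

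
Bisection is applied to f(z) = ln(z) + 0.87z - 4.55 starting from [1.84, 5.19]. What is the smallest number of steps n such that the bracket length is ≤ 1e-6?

22

Initial width b − a = 5.19 − 1.84 = 3.350000.
After n steps the width is (b−a)/2^n; need (b−a)/2^n ≤ 1e-6.
So n ≥ log₂(3.350000/1e-6) = log₂(3350000.0000) ≈ 21.6757.
Hence n = 22.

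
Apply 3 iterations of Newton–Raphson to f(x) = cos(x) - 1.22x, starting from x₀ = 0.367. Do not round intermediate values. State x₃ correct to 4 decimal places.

0.6517

Newton update: x ← x − f(x)/f'(x).
f'(x) = -sin(x) - 1.22
x_0 = 0.367000: f = 0.485668, f' = -1.578817 → x_1 = 0.367000 - (0.485668)/(-1.578817) = 0.674615
x_1 = 0.674615: f = -0.042083, f' = -1.844597 → x_2 = 0.674615 - (-0.042083)/(-1.844597) = 0.651801
x_2 = 0.651801: f = -0.000204, f' = -1.826619 → x_3 = 0.651801 - (-0.000204)/(-1.826619) = 0.651689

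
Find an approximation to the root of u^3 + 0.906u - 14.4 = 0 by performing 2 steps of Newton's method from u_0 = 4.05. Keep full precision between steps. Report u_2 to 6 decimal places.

2.429917

f'(u) = 3u^2 + 0.906
u_0 = 4.050000: f = 55.699425, f' = 50.113500 → u_1 = 4.050000 - (55.699425)/(50.113500) = 2.938535
u_1 = 2.938535: f = 13.636514, f' = 26.810955 → u_2 = 2.938535 - (13.636514)/(26.810955) = 2.429917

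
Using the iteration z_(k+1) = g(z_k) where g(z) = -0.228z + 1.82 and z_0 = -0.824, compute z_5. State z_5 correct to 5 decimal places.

1.48351

z_1 = g(-0.824000) = 2.007872
z_2 = g(2.007872) = 1.362205
z_3 = g(1.362205) = 1.509417
z_4 = g(1.509417) = 1.475853
z_5 = g(1.475853) = 1.483506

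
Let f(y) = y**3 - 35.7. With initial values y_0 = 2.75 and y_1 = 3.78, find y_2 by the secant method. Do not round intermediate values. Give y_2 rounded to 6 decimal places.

3.212171

Secant update: y_(k+1) = y_k − f(y_k)·(y_k − y_(k-1))/(f(y_k) − f(y_(k-1))).
f(y_0) = -14.903125, f(y_1) = 18.310152
y_2 = 3.780000 - (18.310152)·(3.780000 - 2.750000)/(18.310152 - (-14.903125)) = 3.212171; f(y_2) = -2.556678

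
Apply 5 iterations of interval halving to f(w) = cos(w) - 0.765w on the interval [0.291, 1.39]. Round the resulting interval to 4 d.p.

f(0.291000) = 0.735342, f(1.390000) = -0.883537 (opposite signs)
step 1: m = 0.840500, f(m) = 0.024108 > 0 → root in [0.840500, 1.390000]
step 2: m = 1.115250, f(m) = -0.413213 < 0 → root in [0.840500, 1.115250]
step 3: m = 0.977875, f(m) = -0.189288 < 0 → root in [0.840500, 0.977875]
step 4: m = 0.909187, f(m) = -0.081141 < 0 → root in [0.840500, 0.909187]
step 5: m = 0.874844, f(m) = -0.028139 < 0 → root in [0.840500, 0.874844]

[0.8405, 0.8748]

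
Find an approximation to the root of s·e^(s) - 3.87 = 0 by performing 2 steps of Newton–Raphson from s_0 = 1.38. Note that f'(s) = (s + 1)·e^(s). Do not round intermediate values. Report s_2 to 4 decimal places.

1.1846

s_0 = 1.380000: f = 1.615364, f' = 9.460266 → s_1 = 1.380000 - (1.615364)/(9.460266) = 1.209247
s_1 = 1.209247: f = 0.182142, f' = 7.403104 → s_2 = 1.209247 - (0.182142)/(7.403104) = 1.184644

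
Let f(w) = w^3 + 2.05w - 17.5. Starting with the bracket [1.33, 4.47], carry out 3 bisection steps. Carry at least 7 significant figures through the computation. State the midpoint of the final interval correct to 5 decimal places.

f(1.330000) = -12.420863, f(4.470000) = 80.978123 (opposite signs)
step 1: m = 2.900000, f(m) = 12.834000 > 0 → root in [1.330000, 2.900000]
step 2: m = 2.115000, f(m) = -3.703379 < 0 → root in [2.115000, 2.900000]
step 3: m = 2.507500, f(m) = 3.406422 > 0 → root in [2.115000, 2.507500]
Midpoint of [2.115000, 2.507500] = 2.311250

2.31125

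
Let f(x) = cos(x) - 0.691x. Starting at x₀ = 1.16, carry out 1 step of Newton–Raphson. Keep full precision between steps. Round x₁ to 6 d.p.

Newton update: x ← x − f(x)/f'(x).
f'(x) = -sin(x) - 0.691
x_0 = 1.160000: f = -0.402220, f' = -1.607803 → x_1 = 1.160000 - (-0.402220)/(-1.607803) = 0.909832

0.909832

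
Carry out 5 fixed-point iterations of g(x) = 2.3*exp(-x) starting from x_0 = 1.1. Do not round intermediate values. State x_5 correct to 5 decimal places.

0.80917

x_1 = g(1.100000) = 0.765603
x_2 = g(0.765603) = 1.069622
x_3 = g(1.069622) = 0.789218
x_4 = g(0.789218) = 1.044660
x_5 = g(1.044660) = 0.809166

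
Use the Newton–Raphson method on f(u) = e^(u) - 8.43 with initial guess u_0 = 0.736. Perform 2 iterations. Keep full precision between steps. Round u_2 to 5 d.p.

f'(u) = e^(u)
u_0 = 0.736000: f = -6.342431, f' = 2.087569 → u_1 = 0.736000 - (-6.342431)/(2.087569) = 3.774191
u_1 = 3.774191: f = 35.132244, f' = 43.562244 → u_2 = 3.774191 - (35.132244)/(43.562244) = 2.967707

2.96771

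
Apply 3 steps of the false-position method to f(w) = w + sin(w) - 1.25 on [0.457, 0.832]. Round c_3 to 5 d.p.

0.64712

False-position update: c = (a·f(b) − b·f(a))/(f(b) − f(a)); replace the endpoint whose sign matches f(c).
f(0.457000) = -0.351742, f(0.832000) = 0.321280
step 1: c = 0.652987, f(c) = 0.010548 > 0 → new bracket [0.457000, 0.652987]
step 2: c = 0.647281, f(c) = 0.000300 > 0 → new bracket [0.457000, 0.647281]
step 3: c = 0.647119, f(c) = 0.000008 > 0 → new bracket [0.457000, 0.647119]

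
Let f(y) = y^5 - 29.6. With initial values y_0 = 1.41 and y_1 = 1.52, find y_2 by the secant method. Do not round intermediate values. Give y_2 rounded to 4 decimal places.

2.4503

Secant update: y_(k+1) = y_k − f(y_k)·(y_k − y_(k-1))/(f(y_k) − f(y_(k-1))).
f(y_0) = -24.026916, f(y_1) = -21.486319
y_2 = 1.520000 - (-21.486319)·(1.520000 - 1.410000)/(-21.486319 - (-24.026916)) = 2.450291; f(y_2) = 58.725955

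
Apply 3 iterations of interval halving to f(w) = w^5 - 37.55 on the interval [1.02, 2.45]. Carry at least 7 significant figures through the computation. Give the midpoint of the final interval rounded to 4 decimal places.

f(1.020000) = -36.445919, f(2.450000) = 50.723515 (opposite signs)
step 1: m = 1.735000, f(m) = -21.828376 < 0 → root in [1.735000, 2.450000]
step 2: m = 2.092500, f(m) = 2.566897 > 0 → root in [1.735000, 2.092500]
step 3: m = 1.913750, f(m) = -11.879991 < 0 → root in [1.913750, 2.092500]
Midpoint of [1.913750, 2.092500] = 2.003125

2.0031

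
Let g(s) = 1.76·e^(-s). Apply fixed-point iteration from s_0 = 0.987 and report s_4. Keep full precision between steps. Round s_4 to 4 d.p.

s_1 = g(0.987000) = 0.655940
s_2 = g(0.655940) = 0.913359
s_3 = g(0.913359) = 0.706067
s_4 = g(0.706067) = 0.868704

0.8687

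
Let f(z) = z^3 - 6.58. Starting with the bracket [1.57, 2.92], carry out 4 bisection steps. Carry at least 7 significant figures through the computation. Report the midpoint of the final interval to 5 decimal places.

1.86531

f(1.570000) = -2.710107, f(2.920000) = 18.317088 (opposite signs)
step 1: m = 2.245000, f(m) = 4.734856 > 0 → root in [1.570000, 2.245000]
step 2: m = 1.907500, f(m) = 0.360546 > 0 → root in [1.570000, 1.907500]
step 3: m = 1.738750, f(m) = -1.323321 < 0 → root in [1.738750, 1.907500]
step 4: m = 1.823125, f(m) = -0.520325 < 0 → root in [1.823125, 1.907500]
Midpoint of [1.823125, 1.907500] = 1.865313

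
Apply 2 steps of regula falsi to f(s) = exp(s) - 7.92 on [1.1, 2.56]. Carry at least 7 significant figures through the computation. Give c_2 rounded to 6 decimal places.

2.011891

f(1.100000) = -4.915834, f(2.560000) = 5.015817
step 1: c = 1.822651, f(c) = -1.731758 < 0 → new bracket [1.822651, 2.560000]
step 2: c = 2.011891, f(c) = -0.442557 < 0 → new bracket [2.011891, 2.560000]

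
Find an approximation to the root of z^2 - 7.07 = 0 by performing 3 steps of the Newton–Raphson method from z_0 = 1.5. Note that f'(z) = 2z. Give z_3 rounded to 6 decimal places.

z_0 = 1.500000: f = -4.820000, f' = 3.000000 → z_1 = 1.500000 - (-4.820000)/(3.000000) = 3.106667
z_1 = 3.106667: f = 2.581378, f' = 6.213333 → z_2 = 3.106667 - (2.581378)/(6.213333) = 2.691209
z_2 = 2.691209: f = 0.172605, f' = 5.382418 → z_3 = 2.691209 - (0.172605)/(5.382418) = 2.659141

2.659141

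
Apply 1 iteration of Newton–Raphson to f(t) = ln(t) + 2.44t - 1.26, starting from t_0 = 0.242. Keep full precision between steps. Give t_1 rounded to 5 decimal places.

Newton update: t ← t − f(t)/f'(t).
f'(t) = 1/t + 2.44
t_0 = 0.242000: f = -2.088338, f' = 6.572231 → t_1 = 0.242000 - (-2.088338)/(6.572231) = 0.559752

0.55975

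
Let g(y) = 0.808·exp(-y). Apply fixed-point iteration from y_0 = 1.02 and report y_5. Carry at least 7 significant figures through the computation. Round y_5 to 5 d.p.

0.48063

y_1 = g(1.020000) = 0.291361
y_2 = g(0.291361) = 0.603775
y_3 = g(0.603775) = 0.441769
y_4 = g(0.441769) = 0.519462
y_5 = g(0.519462) = 0.480631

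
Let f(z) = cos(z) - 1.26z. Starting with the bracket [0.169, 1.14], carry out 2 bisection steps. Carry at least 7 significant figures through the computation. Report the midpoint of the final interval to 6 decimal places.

f(0.169000) = 0.772813, f(1.140000) = -1.018805 (opposite signs)
step 1: m = 0.654500, f(m) = -0.031318 < 0 → root in [0.169000, 0.654500]
step 2: m = 0.411750, f(m) = 0.397617 > 0 → root in [0.411750, 0.654500]
Midpoint of [0.411750, 0.654500] = 0.533125

0.533125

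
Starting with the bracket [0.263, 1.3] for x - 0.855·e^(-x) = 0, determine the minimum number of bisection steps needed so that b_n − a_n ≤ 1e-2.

Initial width b − a = 1.3 − 0.263 = 1.037000.
After n steps the width is (b−a)/2^n; need (b−a)/2^n ≤ 1e-2.
So n ≥ log₂(1.037000/1e-2) = log₂(103.7000) ≈ 6.6963.
Hence n = 7.

7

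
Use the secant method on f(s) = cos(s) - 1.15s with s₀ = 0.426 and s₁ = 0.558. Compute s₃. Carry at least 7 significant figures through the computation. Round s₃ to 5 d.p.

0.67729

f(s_0) = 0.420726, f(s_1) = 0.206616
s_2 = 0.558000 - (0.206616)·(0.558000 - 0.426000)/(0.206616 - (0.420726)) = 0.685380; f(s_2) = -0.014008
s_3 = 0.685380 - (-0.014008)·(0.685380 - 0.558000)/(-0.014008 - (0.206616)) = 0.677292; f(s_3) = 0.000387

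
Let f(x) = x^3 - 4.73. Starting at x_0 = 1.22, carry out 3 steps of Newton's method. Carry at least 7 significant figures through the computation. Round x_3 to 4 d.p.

1.6788

Newton update: x ← x − f(x)/f'(x).
f'(x) = 3x^2
x_0 = 1.220000: f = -2.914152, f' = 4.465200 → x_1 = 1.220000 - (-2.914152)/(4.465200) = 1.872636
x_1 = 1.872636: f = 1.836900, f' = 10.520301 → x_2 = 1.872636 - (1.836900)/(10.520301) = 1.698031
x_2 = 1.698031: f = 0.165950, f' = 8.649929 → x_3 = 1.698031 - (0.165950)/(8.649929) = 1.678846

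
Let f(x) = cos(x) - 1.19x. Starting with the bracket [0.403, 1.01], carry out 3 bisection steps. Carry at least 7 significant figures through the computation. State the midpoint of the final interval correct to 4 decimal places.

0.6686

f(0.403000) = 0.440319, f(1.010000) = -0.670039 (opposite signs)
step 1: m = 0.706500, f(m) = -0.080096 < 0 → root in [0.403000, 0.706500]
step 2: m = 0.554750, f(m) = 0.189880 > 0 → root in [0.554750, 0.706500]
step 3: m = 0.630625, f(m) = 0.057215 > 0 → root in [0.630625, 0.706500]
Midpoint of [0.630625, 0.706500] = 0.668562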